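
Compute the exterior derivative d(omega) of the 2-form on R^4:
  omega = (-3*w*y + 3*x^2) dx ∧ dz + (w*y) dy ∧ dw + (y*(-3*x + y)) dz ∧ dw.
d(omega) = (3*w) dx ∧ dy ∧ dz + (-6*y) dx ∧ dz ∧ dw + (-3*x + 2*y) dy ∧ dz ∧ dw

For a 2-form omega = sum_{i<j} g_{ij} dx_i ∧ dx_j, the exterior derivative is
  d(omega) = sum_{i<j} d(g_{ij}) ∧ dx_i ∧ dx_j = sum_{i<j, k} (∂g_{ij}/∂x_k) dx_k ∧ dx_i ∧ dx_j.
Expand each term, using dx_k ∧ dx_i ∧ dx_j = sgn(permutation) dx_{(a)} ∧ dx_{(b)} ∧ dx_{(c)} with (a < b < c) sorted:
  d(-3*w*y + 3*x^2) includes (∂/∂y)(-3*w*y + 3*x^2) dy = (-3*w) dy, which multiplied by dx ∧ dz gives (3*w) dx ∧ dy ∧ dz
  d(-3*w*y + 3*x^2) includes (∂/∂w)(-3*w*y + 3*x^2) dw = (-3*y) dw, which multiplied by dx ∧ dz gives (-3*y) dx ∧ dz ∧ dw
  d(y*(-3*x + y)) includes (∂/∂x)(y*(-3*x + y)) dx = (-3*y) dx, which multiplied by dz ∧ dw gives (-3*y) dx ∧ dz ∧ dw
  d(y*(-3*x + y)) includes (∂/∂y)(y*(-3*x + y)) dy = (-3*x + 2*y) dy, which multiplied by dz ∧ dw gives (-3*x + 2*y) dy ∧ dz ∧ dw
Collecting like 3-forms: d(omega) = (3*w) dx ∧ dy ∧ dz + (-6*y) dx ∧ dz ∧ dw + (-3*x + 2*y) dy ∧ dz ∧ dw.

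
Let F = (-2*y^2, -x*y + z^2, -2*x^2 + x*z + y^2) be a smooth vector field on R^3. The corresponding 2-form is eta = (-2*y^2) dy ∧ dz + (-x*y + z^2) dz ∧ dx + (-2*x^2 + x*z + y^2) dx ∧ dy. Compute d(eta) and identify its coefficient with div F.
d(eta) = (0) dx ∧ dy ∧ dz; div F = 0

For a 2-form in R^3 of the form above, applying d gives a 3-form with coefficient ∂P/∂x + ∂Q/∂y + ∂R/∂z:
  ∂P/∂x = 0
  ∂Q/∂y = -x
  ∂R/∂z = x
Sum = 0, which is exactly div F.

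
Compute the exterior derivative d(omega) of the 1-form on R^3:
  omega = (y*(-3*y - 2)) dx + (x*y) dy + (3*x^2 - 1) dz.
d(omega) = (7*y + 2) dx ∧ dy + (6*x) dx ∧ dz

For a 1-form omega = sum_i f_i dx_i, the exterior derivative is
  d(omega) = sum_{i < j} (∂f_j/∂x_i - ∂f_i/∂x_j) dx_i ∧ dx_j.
  coefficient of dx ∧ dy: ∂f_2/∂x - ∂f_1/∂y = ∂(x*y)/∂x - ∂(y*(-3*y - 2))/∂y = 7*y + 2
  coefficient of dx ∧ dz: ∂f_3/∂x - ∂f_1/∂z = ∂(3*x^2 - 1)/∂x - ∂(y*(-3*y - 2))/∂z = 6*x
Assembling: d(omega) = (7*y + 2) dx ∧ dy + (6*x) dx ∧ dz.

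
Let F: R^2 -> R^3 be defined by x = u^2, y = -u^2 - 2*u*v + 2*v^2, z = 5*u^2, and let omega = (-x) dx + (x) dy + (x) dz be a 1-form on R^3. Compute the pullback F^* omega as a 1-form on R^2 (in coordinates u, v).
F^* omega = (2*u^2*(3*u - v)) du + (2*u^2*(-u + 2*v)) dv

Using F^*(f dg) = (f ∘ F) d(g ∘ F), substitute each coordinate x_i by F_i(u, v) in f_i, and replace dx_i by d F_i = (∂F_i/∂u) du + (∂F_i/∂v) dv.
  For the x component: f_1(F) = -u^2; d F_1 = (2*u) du + (0) dv
  For the y component: f_2(F) = u^2; d F_2 = (-2*u - 2*v) du + (-2*u + 4*v) dv
  For the z component: f_3(F) = u^2; d F_3 = (10*u) du + (0) dv
Combining and collecting du, dv coefficients:
  coeff of du: 2*u^2*(3*u - v)
  coeff of dv: 2*u^2*(-u + 2*v)
F^* omega = (2*u^2*(3*u - v)) du + (2*u^2*(-u + 2*v)) dv.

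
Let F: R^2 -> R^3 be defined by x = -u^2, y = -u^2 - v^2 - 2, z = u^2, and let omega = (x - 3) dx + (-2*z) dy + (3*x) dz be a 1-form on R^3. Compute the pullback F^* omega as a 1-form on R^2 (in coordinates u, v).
F^* omega = (6*u) du + (4*u^2*v) dv

Using F^*(f dg) = (f ∘ F) d(g ∘ F), substitute each coordinate x_i by F_i(u, v) in f_i, and replace dx_i by d F_i = (∂F_i/∂u) du + (∂F_i/∂v) dv.
  For the x component: f_1(F) = -u^2 - 3; d F_1 = (-2*u) du + (0) dv
  For the y component: f_2(F) = -2*u^2; d F_2 = (-2*u) du + (-2*v) dv
  For the z component: f_3(F) = -3*u^2; d F_3 = (2*u) du + (0) dv
Combining and collecting du, dv coefficients:
  coeff of du: 6*u
  coeff of dv: 4*u^2*v
F^* omega = (6*u) du + (4*u^2*v) dv.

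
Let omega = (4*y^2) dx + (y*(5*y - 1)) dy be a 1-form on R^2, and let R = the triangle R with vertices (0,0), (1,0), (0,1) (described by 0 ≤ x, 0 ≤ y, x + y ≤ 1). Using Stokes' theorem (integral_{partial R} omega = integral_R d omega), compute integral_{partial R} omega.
integral_(partial R) omega = -4/3

Stokes: integral_partial_R omega = integral_R d omega with d omega = (∂Q/∂x - ∂P/∂y) dx ∧ dy.
  ∂Q/∂x = 0
  ∂P/∂y = 8*y
  integrand = ∂Q/∂x - ∂P/∂y = -8*y.
Integrating over R: integral_0^1 integral_0^{1-x} (-8*y) dy dx = -4/3.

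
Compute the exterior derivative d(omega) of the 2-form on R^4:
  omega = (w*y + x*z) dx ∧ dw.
d(omega) = (-w) dx ∧ dy ∧ dw + (-x) dx ∧ dz ∧ dw

For a 2-form omega = sum_{i<j} g_{ij} dx_i ∧ dx_j, the exterior derivative is
  d(omega) = sum_{i<j} d(g_{ij}) ∧ dx_i ∧ dx_j = sum_{i<j, k} (∂g_{ij}/∂x_k) dx_k ∧ dx_i ∧ dx_j.
Expand each term, using dx_k ∧ dx_i ∧ dx_j = sgn(permutation) dx_{(a)} ∧ dx_{(b)} ∧ dx_{(c)} with (a < b < c) sorted:
  d(w*y + x*z) includes (∂/∂y)(w*y + x*z) dy = (w) dy, which multiplied by dx ∧ dw gives (-w) dx ∧ dy ∧ dw
  d(w*y + x*z) includes (∂/∂z)(w*y + x*z) dz = (x) dz, which multiplied by dx ∧ dw gives (-x) dx ∧ dz ∧ dw
Collecting like 3-forms: d(omega) = (-w) dx ∧ dy ∧ dw + (-x) dx ∧ dz ∧ dw.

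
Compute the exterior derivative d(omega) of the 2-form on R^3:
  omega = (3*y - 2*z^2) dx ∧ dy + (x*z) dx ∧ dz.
d(omega) = (-4*z) dx ∧ dy ∧ dz

For a 2-form omega = sum_{i<j} g_{ij} dx_i ∧ dx_j, the exterior derivative is
  d(omega) = sum_{i<j} d(g_{ij}) ∧ dx_i ∧ dx_j = sum_{i<j, k} (∂g_{ij}/∂x_k) dx_k ∧ dx_i ∧ dx_j.
Expand each term, using dx_k ∧ dx_i ∧ dx_j = sgn(permutation) dx_{(a)} ∧ dx_{(b)} ∧ dx_{(c)} with (a < b < c) sorted:
  d(3*y - 2*z^2) includes (∂/∂z)(3*y - 2*z^2) dz = (-4*z) dz, which multiplied by dx ∧ dy gives (-4*z) dx ∧ dy ∧ dz
Collecting like 3-forms: d(omega) = (-4*z) dx ∧ dy ∧ dz.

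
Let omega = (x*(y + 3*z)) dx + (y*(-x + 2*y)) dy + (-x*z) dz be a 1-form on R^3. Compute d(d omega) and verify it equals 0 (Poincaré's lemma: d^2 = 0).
d(d omega) = 0

Step 1: d omega = sum_{i<j} (∂f_j/∂x_i - ∂f_i/∂x_j) dx_i ∧ dx_j:
  coeff of dx ∧ dy: -x - y
  coeff of dx ∧ dz: -3*x - z
  coeff of dy ∧ dz: 0
Step 2: Apply d again to each 2-form coefficient. The only possible 3-form in R^3 is dx ∧ dy ∧ dz, with coefficient
  ∂(coeff of dy∧dz)/∂x - ∂(coeff of dx∧dz)/∂y + ∂(coeff of dx∧dy)/∂z
  = ∂/∂x (0) - ∂/∂y (-3*x - z) + ∂/∂z (-x - y).
Each of these terms simplifies to sums of mixed partials that cancel in pairs. The result is 0 (by equality of mixed partials for smooth functions — Schwarz / Clairaut).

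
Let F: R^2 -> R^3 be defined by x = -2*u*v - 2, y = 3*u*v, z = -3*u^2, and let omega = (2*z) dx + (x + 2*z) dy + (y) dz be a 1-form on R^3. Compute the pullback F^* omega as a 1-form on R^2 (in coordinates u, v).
F^* omega = (6*v*(-4*u^2 - u*v - 1)) du + (6*u*(-u^2 - u*v - 1)) dv

Using F^*(f dg) = (f ∘ F) d(g ∘ F), substitute each coordinate x_i by F_i(u, v) in f_i, and replace dx_i by d F_i = (∂F_i/∂u) du + (∂F_i/∂v) dv.
  For the x component: f_1(F) = -6*u^2; d F_1 = (-2*v) du + (-2*u) dv
  For the y component: f_2(F) = -6*u^2 - 2*u*v - 2; d F_2 = (3*v) du + (3*u) dv
  For the z component: f_3(F) = 3*u*v; d F_3 = (-6*u) du + (0) dv
Combining and collecting du, dv coefficients:
  coeff of du: 6*v*(-4*u^2 - u*v - 1)
  coeff of dv: 6*u*(-u^2 - u*v - 1)
F^* omega = (6*v*(-4*u^2 - u*v - 1)) du + (6*u*(-u^2 - u*v - 1)) dv.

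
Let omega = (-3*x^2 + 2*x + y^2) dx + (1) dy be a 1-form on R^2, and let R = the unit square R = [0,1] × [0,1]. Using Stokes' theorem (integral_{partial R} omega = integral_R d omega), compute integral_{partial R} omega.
integral_(partial R) omega = -1

Stokes: integral_partial_R omega = integral_R d omega with d omega = (∂Q/∂x - ∂P/∂y) dx ∧ dy.
  ∂Q/∂x = 0
  ∂P/∂y = 2*y
  integrand = ∂Q/∂x - ∂P/∂y = -2*y.
Integrating over R: integral_0^1 integral_0^1 (-2*y) dx dy = -1.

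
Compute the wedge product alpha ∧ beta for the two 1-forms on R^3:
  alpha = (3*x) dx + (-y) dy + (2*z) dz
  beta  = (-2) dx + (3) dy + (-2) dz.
alpha ∧ beta = (9*x - 2*y) dx ∧ dy + (-6*x + 4*z) dx ∧ dz + (2*y - 6*z) dy ∧ dz

Distribute the wedge, using dx_i ∧ dx_j = -dx_j ∧ dx_i and dx_i ∧ dx_i = 0. For each pair (i, j) with i < j, the coefficient of dx_i ∧ dx_j in alpha ∧ beta is (alpha_i * beta_j - alpha_j * beta_i). Collecting: alpha ∧ beta = (9*x - 2*y) dx ∧ dy + (-6*x + 4*z) dx ∧ dz + (2*y - 6*z) dy ∧ dz.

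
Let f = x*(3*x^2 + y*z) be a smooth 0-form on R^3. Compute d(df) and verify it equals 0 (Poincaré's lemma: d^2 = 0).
d(df) = 0

Step 1: df = sum_i (∂f/∂x_i) dx_i = (9*x^2 + y*z) dx + (x*z) dy + (x*y) dz.
Step 2: Apply d again. Using the 1-form formula, the coefficient of dx ∧ dy in d(df) is ∂^2 f/∂x ∂y - ∂^2 f/∂y ∂x = (z) - (z) = 0 (equality of mixed partials for smooth f).
Similarly for dx ∧ dz and dy ∧ dz — all coefficients vanish. So d(df) = 0.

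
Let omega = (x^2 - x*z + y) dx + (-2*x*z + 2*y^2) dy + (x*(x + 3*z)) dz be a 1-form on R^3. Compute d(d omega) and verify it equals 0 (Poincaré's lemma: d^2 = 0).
d(d omega) = 0

Step 1: d omega = sum_{i<j} (∂f_j/∂x_i - ∂f_i/∂x_j) dx_i ∧ dx_j:
  coeff of dx ∧ dy: -2*z - 1
  coeff of dx ∧ dz: 3*x + 3*z
  coeff of dy ∧ dz: 2*x
Step 2: Apply d again to each 2-form coefficient. The only possible 3-form in R^3 is dx ∧ dy ∧ dz, with coefficient
  ∂(coeff of dy∧dz)/∂x - ∂(coeff of dx∧dz)/∂y + ∂(coeff of dx∧dy)/∂z
  = ∂/∂x (2*x) - ∂/∂y (3*x + 3*z) + ∂/∂z (-2*z - 1).
Each of these terms simplifies to sums of mixed partials that cancel in pairs. The result is 0 (by equality of mixed partials for smooth functions — Schwarz / Clairaut).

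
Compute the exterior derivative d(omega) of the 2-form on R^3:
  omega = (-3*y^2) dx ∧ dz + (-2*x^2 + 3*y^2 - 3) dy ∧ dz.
d(omega) = (-4*x + 6*y) dx ∧ dy ∧ dz

For a 2-form omega = sum_{i<j} g_{ij} dx_i ∧ dx_j, the exterior derivative is
  d(omega) = sum_{i<j} d(g_{ij}) ∧ dx_i ∧ dx_j = sum_{i<j, k} (∂g_{ij}/∂x_k) dx_k ∧ dx_i ∧ dx_j.
Expand each term, using dx_k ∧ dx_i ∧ dx_j = sgn(permutation) dx_{(a)} ∧ dx_{(b)} ∧ dx_{(c)} with (a < b < c) sorted:
  d(-3*y^2) includes (∂/∂y)(-3*y^2) dy = (-6*y) dy, which multiplied by dx ∧ dz gives (6*y) dx ∧ dy ∧ dz
  d(-2*x^2 + 3*y^2 - 3) includes (∂/∂x)(-2*x^2 + 3*y^2 - 3) dx = (-4*x) dx, which multiplied by dy ∧ dz gives (-4*x) dx ∧ dy ∧ dz
Collecting like 3-forms: d(omega) = (-4*x + 6*y) dx ∧ dy ∧ dz.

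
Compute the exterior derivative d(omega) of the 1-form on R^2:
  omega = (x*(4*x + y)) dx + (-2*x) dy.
d(omega) = (-x - 2) dx ∧ dy

For a 1-form omega = sum_i f_i dx_i, the exterior derivative is
  d(omega) = sum_{i < j} (∂f_j/∂x_i - ∂f_i/∂x_j) dx_i ∧ dx_j.
  coefficient of dx ∧ dy: ∂f_2/∂x - ∂f_1/∂y = ∂(-2*x)/∂x - ∂(x*(4*x + y))/∂y = -x - 2
Assembling: d(omega) = (-x - 2) dx ∧ dy.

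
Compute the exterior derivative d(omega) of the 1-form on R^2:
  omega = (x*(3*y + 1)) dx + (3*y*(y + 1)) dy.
d(omega) = (-3*x) dx ∧ dy

For a 1-form omega = sum_i f_i dx_i, the exterior derivative is
  d(omega) = sum_{i < j} (∂f_j/∂x_i - ∂f_i/∂x_j) dx_i ∧ dx_j.
  coefficient of dx ∧ dy: ∂f_2/∂x - ∂f_1/∂y = ∂(3*y*(y + 1))/∂x - ∂(x*(3*y + 1))/∂y = -3*x
Assembling: d(omega) = (-3*x) dx ∧ dy.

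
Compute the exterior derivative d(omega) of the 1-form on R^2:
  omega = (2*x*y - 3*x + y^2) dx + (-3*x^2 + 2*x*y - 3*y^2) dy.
d(omega) = (-8*x) dx ∧ dy

For a 1-form omega = sum_i f_i dx_i, the exterior derivative is
  d(omega) = sum_{i < j} (∂f_j/∂x_i - ∂f_i/∂x_j) dx_i ∧ dx_j.
  coefficient of dx ∧ dy: ∂f_2/∂x - ∂f_1/∂y = ∂(-3*x^2 + 2*x*y - 3*y^2)/∂x - ∂(2*x*y - 3*x + y^2)/∂y = -8*x
Assembling: d(omega) = (-8*x) dx ∧ dy.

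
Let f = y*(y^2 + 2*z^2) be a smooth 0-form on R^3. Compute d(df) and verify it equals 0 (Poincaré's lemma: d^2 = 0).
d(df) = 0

Step 1: df = sum_i (∂f/∂x_i) dx_i = (0) dx + (3*y^2 + 2*z^2) dy + (4*y*z) dz.
Step 2: Apply d again. Using the 1-form formula, the coefficient of dx ∧ dy in d(df) is ∂^2 f/∂x ∂y - ∂^2 f/∂y ∂x = (0) - (0) = 0 (equality of mixed partials for smooth f).
Similarly for dx ∧ dz and dy ∧ dz — all coefficients vanish. So d(df) = 0.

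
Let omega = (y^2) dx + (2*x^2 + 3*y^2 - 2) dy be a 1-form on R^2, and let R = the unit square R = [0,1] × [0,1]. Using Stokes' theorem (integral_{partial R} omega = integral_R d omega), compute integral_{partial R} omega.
integral_(partial R) omega = 1

Stokes: integral_partial_R omega = integral_R d omega with d omega = (∂Q/∂x - ∂P/∂y) dx ∧ dy.
  ∂Q/∂x = 4*x
  ∂P/∂y = 2*y
  integrand = ∂Q/∂x - ∂P/∂y = 4*x - 2*y.
Integrating over R: integral_0^1 integral_0^1 (4*x - 2*y) dx dy = 1.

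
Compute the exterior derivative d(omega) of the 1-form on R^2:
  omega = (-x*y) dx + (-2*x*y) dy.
d(omega) = (x - 2*y) dx ∧ dy

For a 1-form omega = sum_i f_i dx_i, the exterior derivative is
  d(omega) = sum_{i < j} (∂f_j/∂x_i - ∂f_i/∂x_j) dx_i ∧ dx_j.
  coefficient of dx ∧ dy: ∂f_2/∂x - ∂f_1/∂y = ∂(-2*x*y)/∂x - ∂(-x*y)/∂y = x - 2*y
Assembling: d(omega) = (x - 2*y) dx ∧ dy.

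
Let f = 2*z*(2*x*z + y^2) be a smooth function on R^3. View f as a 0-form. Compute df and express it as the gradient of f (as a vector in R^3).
df = (4*z^2) dx + (4*y*z) dy + (8*x*z + 2*y^2) dz; grad f = (4*z^2, 4*y*z, 8*x*z + 2*y^2)

For a 0-form f, d f = (∂f/∂x) dx + (∂f/∂y) dy + (∂f/∂z) dz. The components of the vector representation are exactly the entries of grad f in Cartesian coordinates:
  ∂f/∂x = 4*z^2
  ∂f/∂y = 4*y*z
  ∂f/∂z = 8*x*z + 2*y^2.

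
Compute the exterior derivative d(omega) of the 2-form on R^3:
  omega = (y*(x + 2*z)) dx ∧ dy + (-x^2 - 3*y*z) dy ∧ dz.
d(omega) = (-2*x + 2*y) dx ∧ dy ∧ dz

For a 2-form omega = sum_{i<j} g_{ij} dx_i ∧ dx_j, the exterior derivative is
  d(omega) = sum_{i<j} d(g_{ij}) ∧ dx_i ∧ dx_j = sum_{i<j, k} (∂g_{ij}/∂x_k) dx_k ∧ dx_i ∧ dx_j.
Expand each term, using dx_k ∧ dx_i ∧ dx_j = sgn(permutation) dx_{(a)} ∧ dx_{(b)} ∧ dx_{(c)} with (a < b < c) sorted:
  d(y*(x + 2*z)) includes (∂/∂z)(y*(x + 2*z)) dz = (2*y) dz, which multiplied by dx ∧ dy gives (2*y) dx ∧ dy ∧ dz
  d(-x^2 - 3*y*z) includes (∂/∂x)(-x^2 - 3*y*z) dx = (-2*x) dx, which multiplied by dy ∧ dz gives (-2*x) dx ∧ dy ∧ dz
Collecting like 3-forms: d(omega) = (-2*x + 2*y) dx ∧ dy ∧ dz.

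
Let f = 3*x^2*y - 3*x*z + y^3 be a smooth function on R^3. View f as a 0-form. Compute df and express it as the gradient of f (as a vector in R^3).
df = (6*x*y - 3*z) dx + (3*x^2 + 3*y^2) dy + (-3*x) dz; grad f = (6*x*y - 3*z, 3*x^2 + 3*y^2, -3*x)

For a 0-form f, d f = (∂f/∂x) dx + (∂f/∂y) dy + (∂f/∂z) dz. The components of the vector representation are exactly the entries of grad f in Cartesian coordinates:
  ∂f/∂x = 6*x*y - 3*z
  ∂f/∂y = 3*x^2 + 3*y^2
  ∂f/∂z = -3*x.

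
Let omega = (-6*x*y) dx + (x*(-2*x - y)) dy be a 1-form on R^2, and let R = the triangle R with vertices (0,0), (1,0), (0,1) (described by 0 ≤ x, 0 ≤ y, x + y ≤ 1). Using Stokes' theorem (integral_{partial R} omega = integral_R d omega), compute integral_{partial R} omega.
integral_(partial R) omega = 1/6

Stokes: integral_partial_R omega = integral_R d omega with d omega = (∂Q/∂x - ∂P/∂y) dx ∧ dy.
  ∂Q/∂x = -4*x - y
  ∂P/∂y = -6*x
  integrand = ∂Q/∂x - ∂P/∂y = 2*x - y.
Integrating over R: integral_0^1 integral_0^{1-x} (2*x - y) dy dx = 1/6.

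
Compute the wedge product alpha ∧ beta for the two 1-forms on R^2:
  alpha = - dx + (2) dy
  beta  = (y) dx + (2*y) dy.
alpha ∧ beta = (-4*y) dx ∧ dy

Distribute the wedge, using dx_i ∧ dx_j = -dx_j ∧ dx_i and dx_i ∧ dx_i = 0. For each pair (i, j) with i < j, the coefficient of dx_i ∧ dx_j in alpha ∧ beta is (alpha_i * beta_j - alpha_j * beta_i). Collecting: alpha ∧ beta = (-4*y) dx ∧ dy.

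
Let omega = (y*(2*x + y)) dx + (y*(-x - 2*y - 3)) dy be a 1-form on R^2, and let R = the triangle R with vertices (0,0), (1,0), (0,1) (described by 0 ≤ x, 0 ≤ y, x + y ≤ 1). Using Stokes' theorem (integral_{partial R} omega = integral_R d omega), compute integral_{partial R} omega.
integral_(partial R) omega = -5/6

Stokes: integral_partial_R omega = integral_R d omega with d omega = (∂Q/∂x - ∂P/∂y) dx ∧ dy.
  ∂Q/∂x = -y
  ∂P/∂y = 2*x + 2*y
  integrand = ∂Q/∂x - ∂P/∂y = -2*x - 3*y.
Integrating over R: integral_0^1 integral_0^{1-x} (-2*x - 3*y) dy dx = -5/6.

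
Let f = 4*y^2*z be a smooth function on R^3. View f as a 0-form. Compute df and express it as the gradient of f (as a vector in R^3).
df = (0) dx + (8*y*z) dy + (4*y^2) dz; grad f = (0, 8*y*z, 4*y^2)

For a 0-form f, d f = (∂f/∂x) dx + (∂f/∂y) dy + (∂f/∂z) dz. The components of the vector representation are exactly the entries of grad f in Cartesian coordinates:
  ∂f/∂x = 0
  ∂f/∂y = 8*y*z
  ∂f/∂z = 4*y^2.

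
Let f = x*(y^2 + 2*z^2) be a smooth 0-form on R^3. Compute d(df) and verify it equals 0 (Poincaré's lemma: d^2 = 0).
d(df) = 0

Step 1: df = sum_i (∂f/∂x_i) dx_i = (y^2 + 2*z^2) dx + (2*x*y) dy + (4*x*z) dz.
Step 2: Apply d again. Using the 1-form formula, the coefficient of dx ∧ dy in d(df) is ∂^2 f/∂x ∂y - ∂^2 f/∂y ∂x = (2*y) - (2*y) = 0 (equality of mixed partials for smooth f).
Similarly for dx ∧ dz and dy ∧ dz — all coefficients vanish. So d(df) = 0.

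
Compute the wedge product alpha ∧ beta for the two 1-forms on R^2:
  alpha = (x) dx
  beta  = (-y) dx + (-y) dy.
alpha ∧ beta = (-x*y) dx ∧ dy

Distribute the wedge, using dx_i ∧ dx_j = -dx_j ∧ dx_i and dx_i ∧ dx_i = 0. For each pair (i, j) with i < j, the coefficient of dx_i ∧ dx_j in alpha ∧ beta is (alpha_i * beta_j - alpha_j * beta_i). Collecting: alpha ∧ beta = (-x*y) dx ∧ dy.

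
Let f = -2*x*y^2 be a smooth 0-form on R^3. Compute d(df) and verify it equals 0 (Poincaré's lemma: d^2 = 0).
d(df) = 0

Step 1: df = sum_i (∂f/∂x_i) dx_i = (-2*y^2) dx + (-4*x*y) dy + (0) dz.
Step 2: Apply d again. Using the 1-form formula, the coefficient of dx ∧ dy in d(df) is ∂^2 f/∂x ∂y - ∂^2 f/∂y ∂x = (-4*y) - (-4*y) = 0 (equality of mixed partials for smooth f).
Similarly for dx ∧ dz and dy ∧ dz — all coefficients vanish. So d(df) = 0.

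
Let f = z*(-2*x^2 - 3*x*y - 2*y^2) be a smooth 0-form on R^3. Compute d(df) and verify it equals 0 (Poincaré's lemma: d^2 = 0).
d(df) = 0

Step 1: df = sum_i (∂f/∂x_i) dx_i = (z*(-4*x - 3*y)) dx + (z*(-3*x - 4*y)) dy + (-2*x^2 - 3*x*y - 2*y^2) dz.
Step 2: Apply d again. Using the 1-form formula, the coefficient of dx ∧ dy in d(df) is ∂^2 f/∂x ∂y - ∂^2 f/∂y ∂x = (-3*z) - (-3*z) = 0 (equality of mixed partials for smooth f).
Similarly for dx ∧ dz and dy ∧ dz — all coefficients vanish. So d(df) = 0.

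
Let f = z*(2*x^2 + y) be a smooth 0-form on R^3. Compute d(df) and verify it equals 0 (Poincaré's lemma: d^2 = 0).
d(df) = 0

Step 1: df = sum_i (∂f/∂x_i) dx_i = (4*x*z) dx + (z) dy + (2*x^2 + y) dz.
Step 2: Apply d again. Using the 1-form formula, the coefficient of dx ∧ dy in d(df) is ∂^2 f/∂x ∂y - ∂^2 f/∂y ∂x = (0) - (0) = 0 (equality of mixed partials for smooth f).
Similarly for dx ∧ dz and dy ∧ dz — all coefficients vanish. So d(df) = 0.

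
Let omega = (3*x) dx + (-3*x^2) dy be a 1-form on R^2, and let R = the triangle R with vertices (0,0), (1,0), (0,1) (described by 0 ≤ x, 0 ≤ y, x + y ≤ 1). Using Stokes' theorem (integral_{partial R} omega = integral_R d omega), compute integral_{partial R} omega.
integral_(partial R) omega = -1

Stokes: integral_partial_R omega = integral_R d omega with d omega = (∂Q/∂x - ∂P/∂y) dx ∧ dy.
  ∂Q/∂x = -6*x
  ∂P/∂y = 0
  integrand = ∂Q/∂x - ∂P/∂y = -6*x.
Integrating over R: integral_0^1 integral_0^{1-x} (-6*x) dy dx = -1.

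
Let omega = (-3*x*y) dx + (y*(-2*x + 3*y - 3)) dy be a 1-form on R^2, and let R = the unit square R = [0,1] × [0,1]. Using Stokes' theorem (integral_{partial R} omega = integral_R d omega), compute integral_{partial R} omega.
integral_(partial R) omega = 1/2

Stokes: integral_partial_R omega = integral_R d omega with d omega = (∂Q/∂x - ∂P/∂y) dx ∧ dy.
  ∂Q/∂x = -2*y
  ∂P/∂y = -3*x
  integrand = ∂Q/∂x - ∂P/∂y = 3*x - 2*y.
Integrating over R: integral_0^1 integral_0^1 (3*x - 2*y) dx dy = 1/2.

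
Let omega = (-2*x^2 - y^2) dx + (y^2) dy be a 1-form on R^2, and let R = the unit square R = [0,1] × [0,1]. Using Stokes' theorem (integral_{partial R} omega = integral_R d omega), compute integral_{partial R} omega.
integral_(partial R) omega = 1

Stokes: integral_partial_R omega = integral_R d omega with d omega = (∂Q/∂x - ∂P/∂y) dx ∧ dy.
  ∂Q/∂x = 0
  ∂P/∂y = -2*y
  integrand = ∂Q/∂x - ∂P/∂y = 2*y.
Integrating over R: integral_0^1 integral_0^1 (2*y) dx dy = 1.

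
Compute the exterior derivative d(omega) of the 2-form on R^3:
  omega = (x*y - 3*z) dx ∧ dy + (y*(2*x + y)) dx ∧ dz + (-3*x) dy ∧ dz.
d(omega) = (-2*x - 2*y - 6) dx ∧ dy ∧ dz

For a 2-form omega = sum_{i<j} g_{ij} dx_i ∧ dx_j, the exterior derivative is
  d(omega) = sum_{i<j} d(g_{ij}) ∧ dx_i ∧ dx_j = sum_{i<j, k} (∂g_{ij}/∂x_k) dx_k ∧ dx_i ∧ dx_j.
Expand each term, using dx_k ∧ dx_i ∧ dx_j = sgn(permutation) dx_{(a)} ∧ dx_{(b)} ∧ dx_{(c)} with (a < b < c) sorted:
  d(x*y - 3*z) includes (∂/∂z)(x*y - 3*z) dz = (-3) dz, which multiplied by dx ∧ dy gives (-3) dx ∧ dy ∧ dz
  d(y*(2*x + y)) includes (∂/∂y)(y*(2*x + y)) dy = (2*x + 2*y) dy, which multiplied by dx ∧ dz gives (-2*x - 2*y) dx ∧ dy ∧ dz
  d(-3*x) includes (∂/∂x)(-3*x) dx = (-3) dx, which multiplied by dy ∧ dz gives (-3) dx ∧ dy ∧ dz
Collecting like 3-forms: d(omega) = (-2*x - 2*y - 6) dx ∧ dy ∧ dz.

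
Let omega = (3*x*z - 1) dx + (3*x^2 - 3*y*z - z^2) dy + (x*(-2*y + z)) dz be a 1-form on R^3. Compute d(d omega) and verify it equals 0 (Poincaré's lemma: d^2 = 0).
d(d omega) = 0

Step 1: d omega = sum_{i<j} (∂f_j/∂x_i - ∂f_i/∂x_j) dx_i ∧ dx_j:
  coeff of dx ∧ dy: 6*x
  coeff of dx ∧ dz: -3*x - 2*y + z
  coeff of dy ∧ dz: -2*x + 3*y + 2*z
Step 2: Apply d again to each 2-form coefficient. The only possible 3-form in R^3 is dx ∧ dy ∧ dz, with coefficient
  ∂(coeff of dy∧dz)/∂x - ∂(coeff of dx∧dz)/∂y + ∂(coeff of dx∧dy)/∂z
  = ∂/∂x (-2*x + 3*y + 2*z) - ∂/∂y (-3*x - 2*y + z) + ∂/∂z (6*x).
Each of these terms simplifies to sums of mixed partials that cancel in pairs. The result is 0 (by equality of mixed partials for smooth functions — Schwarz / Clairaut).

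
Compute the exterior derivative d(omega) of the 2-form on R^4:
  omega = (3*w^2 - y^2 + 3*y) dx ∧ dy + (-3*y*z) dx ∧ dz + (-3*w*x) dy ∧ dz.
d(omega) = (6*w) dx ∧ dy ∧ dw + (-3*w + 3*z) dx ∧ dy ∧ dz + (-3*x) dy ∧ dz ∧ dw

For a 2-form omega = sum_{i<j} g_{ij} dx_i ∧ dx_j, the exterior derivative is
  d(omega) = sum_{i<j} d(g_{ij}) ∧ dx_i ∧ dx_j = sum_{i<j, k} (∂g_{ij}/∂x_k) dx_k ∧ dx_i ∧ dx_j.
Expand each term, using dx_k ∧ dx_i ∧ dx_j = sgn(permutation) dx_{(a)} ∧ dx_{(b)} ∧ dx_{(c)} with (a < b < c) sorted:
  d(3*w^2 - y^2 + 3*y) includes (∂/∂w)(3*w^2 - y^2 + 3*y) dw = (6*w) dw, which multiplied by dx ∧ dy gives (6*w) dx ∧ dy ∧ dw
  d(-3*y*z) includes (∂/∂y)(-3*y*z) dy = (-3*z) dy, which multiplied by dx ∧ dz gives (3*z) dx ∧ dy ∧ dz
  d(-3*w*x) includes (∂/∂x)(-3*w*x) dx = (-3*w) dx, which multiplied by dy ∧ dz gives (-3*w) dx ∧ dy ∧ dz
  d(-3*w*x) includes (∂/∂w)(-3*w*x) dw = (-3*x) dw, which multiplied by dy ∧ dz gives (-3*x) dy ∧ dz ∧ dw
Collecting like 3-forms: d(omega) = (6*w) dx ∧ dy ∧ dw + (-3*w + 3*z) dx ∧ dy ∧ dz + (-3*x) dy ∧ dz ∧ dw.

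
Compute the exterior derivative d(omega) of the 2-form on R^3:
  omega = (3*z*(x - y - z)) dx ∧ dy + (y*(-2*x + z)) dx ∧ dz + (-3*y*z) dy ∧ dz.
d(omega) = (5*x - 3*y - 7*z) dx ∧ dy ∧ dz

For a 2-form omega = sum_{i<j} g_{ij} dx_i ∧ dx_j, the exterior derivative is
  d(omega) = sum_{i<j} d(g_{ij}) ∧ dx_i ∧ dx_j = sum_{i<j, k} (∂g_{ij}/∂x_k) dx_k ∧ dx_i ∧ dx_j.
Expand each term, using dx_k ∧ dx_i ∧ dx_j = sgn(permutation) dx_{(a)} ∧ dx_{(b)} ∧ dx_{(c)} with (a < b < c) sorted:
  d(3*z*(x - y - z)) includes (∂/∂z)(3*z*(x - y - z)) dz = (3*x - 3*y - 6*z) dz, which multiplied by dx ∧ dy gives (3*x - 3*y - 6*z) dx ∧ dy ∧ dz
  d(y*(-2*x + z)) includes (∂/∂y)(y*(-2*x + z)) dy = (-2*x + z) dy, which multiplied by dx ∧ dz gives (2*x - z) dx ∧ dy ∧ dz
Collecting like 3-forms: d(omega) = (5*x - 3*y - 7*z) dx ∧ dy ∧ dz.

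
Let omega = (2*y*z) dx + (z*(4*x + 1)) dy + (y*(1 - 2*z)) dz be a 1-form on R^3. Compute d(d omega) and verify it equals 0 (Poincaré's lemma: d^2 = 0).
d(d omega) = 0

Step 1: d omega = sum_{i<j} (∂f_j/∂x_i - ∂f_i/∂x_j) dx_i ∧ dx_j:
  coeff of dx ∧ dy: 2*z
  coeff of dx ∧ dz: -2*y
  coeff of dy ∧ dz: -4*x - 2*z
Step 2: Apply d again to each 2-form coefficient. The only possible 3-form in R^3 is dx ∧ dy ∧ dz, with coefficient
  ∂(coeff of dy∧dz)/∂x - ∂(coeff of dx∧dz)/∂y + ∂(coeff of dx∧dy)/∂z
  = ∂/∂x (-4*x - 2*z) - ∂/∂y (-2*y) + ∂/∂z (2*z).
Each of these terms simplifies to sums of mixed partials that cancel in pairs. The result is 0 (by equality of mixed partials for smooth functions — Schwarz / Clairaut).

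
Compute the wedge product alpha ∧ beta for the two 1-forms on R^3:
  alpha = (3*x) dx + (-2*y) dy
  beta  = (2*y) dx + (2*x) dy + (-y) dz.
alpha ∧ beta = (6*x^2 + 4*y^2) dx ∧ dy + (-3*x*y) dx ∧ dz + (2*y^2) dy ∧ dz

Distribute the wedge, using dx_i ∧ dx_j = -dx_j ∧ dx_i and dx_i ∧ dx_i = 0. For each pair (i, j) with i < j, the coefficient of dx_i ∧ dx_j in alpha ∧ beta is (alpha_i * beta_j - alpha_j * beta_i). Collecting: alpha ∧ beta = (6*x^2 + 4*y^2) dx ∧ dy + (-3*x*y) dx ∧ dz + (2*y^2) dy ∧ dz.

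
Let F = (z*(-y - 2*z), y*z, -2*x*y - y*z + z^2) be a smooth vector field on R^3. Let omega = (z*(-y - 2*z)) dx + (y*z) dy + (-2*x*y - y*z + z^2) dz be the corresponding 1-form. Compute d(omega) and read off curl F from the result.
d(omega) = (-2*x - y - z) dy ∧ dz + (y - 4*z) dz ∧ dx + (z) dx ∧ dy; curl F = (-2*x - y - z, y - 4*z, z)

d omega = sum_{i<j} (∂f_j/∂x_i - ∂f_i/∂x_j) dx_i ∧ dx_j. Under the identification (dy ∧ dz, dz ∧ dx, dx ∧ dy) ↔ (e_x, e_y, e_z), the coefficients are exactly the components of curl F. Compute:
  ∂R/∂y - ∂Q/∂z = (-2*x - z) - (y) = -2*x - y - z
  ∂P/∂z - ∂R/∂x = (-y - 4*z) - (-2*y) = y - 4*z
  ∂Q/∂x - ∂P/∂y = (0) - (-z) = z.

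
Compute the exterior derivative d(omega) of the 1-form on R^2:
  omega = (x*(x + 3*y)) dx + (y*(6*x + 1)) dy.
d(omega) = (-3*x + 6*y) dx ∧ dy

For a 1-form omega = sum_i f_i dx_i, the exterior derivative is
  d(omega) = sum_{i < j} (∂f_j/∂x_i - ∂f_i/∂x_j) dx_i ∧ dx_j.
  coefficient of dx ∧ dy: ∂f_2/∂x - ∂f_1/∂y = ∂(y*(6*x + 1))/∂x - ∂(x*(x + 3*y))/∂y = -3*x + 6*y
Assembling: d(omega) = (-3*x + 6*y) dx ∧ dy.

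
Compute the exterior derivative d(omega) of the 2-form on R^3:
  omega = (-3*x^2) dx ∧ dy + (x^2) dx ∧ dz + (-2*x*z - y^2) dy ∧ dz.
d(omega) = (-2*z) dx ∧ dy ∧ dz

For a 2-form omega = sum_{i<j} g_{ij} dx_i ∧ dx_j, the exterior derivative is
  d(omega) = sum_{i<j} d(g_{ij}) ∧ dx_i ∧ dx_j = sum_{i<j, k} (∂g_{ij}/∂x_k) dx_k ∧ dx_i ∧ dx_j.
Expand each term, using dx_k ∧ dx_i ∧ dx_j = sgn(permutation) dx_{(a)} ∧ dx_{(b)} ∧ dx_{(c)} with (a < b < c) sorted:
  d(-2*x*z - y^2) includes (∂/∂x)(-2*x*z - y^2) dx = (-2*z) dx, which multiplied by dy ∧ dz gives (-2*z) dx ∧ dy ∧ dz
Collecting like 3-forms: d(omega) = (-2*z) dx ∧ dy ∧ dz.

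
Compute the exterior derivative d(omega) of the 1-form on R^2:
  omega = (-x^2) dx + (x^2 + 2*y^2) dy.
d(omega) = (2*x) dx ∧ dy

For a 1-form omega = sum_i f_i dx_i, the exterior derivative is
  d(omega) = sum_{i < j} (∂f_j/∂x_i - ∂f_i/∂x_j) dx_i ∧ dx_j.
  coefficient of dx ∧ dy: ∂f_2/∂x - ∂f_1/∂y = ∂(x^2 + 2*y^2)/∂x - ∂(-x^2)/∂y = 2*x
Assembling: d(omega) = (2*x) dx ∧ dy.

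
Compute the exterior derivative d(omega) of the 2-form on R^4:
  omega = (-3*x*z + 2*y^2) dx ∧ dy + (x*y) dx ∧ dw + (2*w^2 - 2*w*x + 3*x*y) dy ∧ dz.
d(omega) = (-2*w - 3*x + 3*y) dx ∧ dy ∧ dz + (-x) dx ∧ dy ∧ dw + (4*w - 2*x) dy ∧ dz ∧ dw

For a 2-form omega = sum_{i<j} g_{ij} dx_i ∧ dx_j, the exterior derivative is
  d(omega) = sum_{i<j} d(g_{ij}) ∧ dx_i ∧ dx_j = sum_{i<j, k} (∂g_{ij}/∂x_k) dx_k ∧ dx_i ∧ dx_j.
Expand each term, using dx_k ∧ dx_i ∧ dx_j = sgn(permutation) dx_{(a)} ∧ dx_{(b)} ∧ dx_{(c)} with (a < b < c) sorted:
  d(-3*x*z + 2*y^2) includes (∂/∂z)(-3*x*z + 2*y^2) dz = (-3*x) dz, which multiplied by dx ∧ dy gives (-3*x) dx ∧ dy ∧ dz
  d(x*y) includes (∂/∂y)(x*y) dy = (x) dy, which multiplied by dx ∧ dw gives (-x) dx ∧ dy ∧ dw
  d(2*w^2 - 2*w*x + 3*x*y) includes (∂/∂x)(2*w^2 - 2*w*x + 3*x*y) dx = (-2*w + 3*y) dx, which multiplied by dy ∧ dz gives (-2*w + 3*y) dx ∧ dy ∧ dz
  d(2*w^2 - 2*w*x + 3*x*y) includes (∂/∂w)(2*w^2 - 2*w*x + 3*x*y) dw = (4*w - 2*x) dw, which multiplied by dy ∧ dz gives (4*w - 2*x) dy ∧ dz ∧ dw
Collecting like 3-forms: d(omega) = (-2*w - 3*x + 3*y) dx ∧ dy ∧ dz + (-x) dx ∧ dy ∧ dw + (4*w - 2*x) dy ∧ dz ∧ dw.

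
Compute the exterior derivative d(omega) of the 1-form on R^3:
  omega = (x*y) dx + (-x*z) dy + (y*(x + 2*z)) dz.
d(omega) = (-x - z) dx ∧ dy + (y) dx ∧ dz + (2*x + 2*z) dy ∧ dz

For a 1-form omega = sum_i f_i dx_i, the exterior derivative is
  d(omega) = sum_{i < j} (∂f_j/∂x_i - ∂f_i/∂x_j) dx_i ∧ dx_j.
  coefficient of dx ∧ dy: ∂f_2/∂x - ∂f_1/∂y = ∂(-x*z)/∂x - ∂(x*y)/∂y = -x - z
  coefficient of dx ∧ dz: ∂f_3/∂x - ∂f_1/∂z = ∂(y*(x + 2*z))/∂x - ∂(x*y)/∂z = y
  coefficient of dy ∧ dz: ∂f_3/∂y - ∂f_2/∂z = ∂(y*(x + 2*z))/∂y - ∂(-x*z)/∂z = 2*x + 2*z
Assembling: d(omega) = (-x - z) dx ∧ dy + (y) dx ∧ dz + (2*x + 2*z) dy ∧ dz.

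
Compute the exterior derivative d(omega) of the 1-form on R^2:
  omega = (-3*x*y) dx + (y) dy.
d(omega) = (3*x) dx ∧ dy

For a 1-form omega = sum_i f_i dx_i, the exterior derivative is
  d(omega) = sum_{i < j} (∂f_j/∂x_i - ∂f_i/∂x_j) dx_i ∧ dx_j.
  coefficient of dx ∧ dy: ∂f_2/∂x - ∂f_1/∂y = ∂(y)/∂x - ∂(-3*x*y)/∂y = 3*x
Assembling: d(omega) = (3*x) dx ∧ dy.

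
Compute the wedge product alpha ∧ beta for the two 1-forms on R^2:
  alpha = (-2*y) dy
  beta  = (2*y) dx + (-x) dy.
alpha ∧ beta = (4*y^2) dx ∧ dy

Distribute the wedge, using dx_i ∧ dx_j = -dx_j ∧ dx_i and dx_i ∧ dx_i = 0. For each pair (i, j) with i < j, the coefficient of dx_i ∧ dx_j in alpha ∧ beta is (alpha_i * beta_j - alpha_j * beta_i). Collecting: alpha ∧ beta = (4*y^2) dx ∧ dy.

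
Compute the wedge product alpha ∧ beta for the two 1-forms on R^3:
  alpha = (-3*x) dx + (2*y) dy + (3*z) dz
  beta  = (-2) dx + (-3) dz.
alpha ∧ beta = (9*x + 6*z) dx ∧ dz + (4*y) dx ∧ dy + (-6*y) dy ∧ dz

Distribute the wedge, using dx_i ∧ dx_j = -dx_j ∧ dx_i and dx_i ∧ dx_i = 0. For each pair (i, j) with i < j, the coefficient of dx_i ∧ dx_j in alpha ∧ beta is (alpha_i * beta_j - alpha_j * beta_i). Collecting: alpha ∧ beta = (9*x + 6*z) dx ∧ dz + (4*y) dx ∧ dy + (-6*y) dy ∧ dz.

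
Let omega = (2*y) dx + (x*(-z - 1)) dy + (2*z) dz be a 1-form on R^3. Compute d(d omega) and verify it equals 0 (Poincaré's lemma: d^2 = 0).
d(d omega) = 0

Step 1: d omega = sum_{i<j} (∂f_j/∂x_i - ∂f_i/∂x_j) dx_i ∧ dx_j:
  coeff of dx ∧ dy: -z - 3
  coeff of dx ∧ dz: 0
  coeff of dy ∧ dz: x
Step 2: Apply d again to each 2-form coefficient. The only possible 3-form in R^3 is dx ∧ dy ∧ dz, with coefficient
  ∂(coeff of dy∧dz)/∂x - ∂(coeff of dx∧dz)/∂y + ∂(coeff of dx∧dy)/∂z
  = ∂/∂x (x) - ∂/∂y (0) + ∂/∂z (-z - 3).
Each of these terms simplifies to sums of mixed partials that cancel in pairs. The result is 0 (by equality of mixed partials for smooth functions — Schwarz / Clairaut).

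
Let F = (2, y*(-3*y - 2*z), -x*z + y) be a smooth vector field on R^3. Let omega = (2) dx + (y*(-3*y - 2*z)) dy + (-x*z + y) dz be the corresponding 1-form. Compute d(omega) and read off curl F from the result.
d(omega) = (2*y + 1) dy ∧ dz + (z) dz ∧ dx + (0) dx ∧ dy; curl F = (2*y + 1, z, 0)

d omega = sum_{i<j} (∂f_j/∂x_i - ∂f_i/∂x_j) dx_i ∧ dx_j. Under the identification (dy ∧ dz, dz ∧ dx, dx ∧ dy) ↔ (e_x, e_y, e_z), the coefficients are exactly the components of curl F. Compute:
  ∂R/∂y - ∂Q/∂z = (1) - (-2*y) = 2*y + 1
  ∂P/∂z - ∂R/∂x = (0) - (-z) = z
  ∂Q/∂x - ∂P/∂y = (0) - (0) = 0.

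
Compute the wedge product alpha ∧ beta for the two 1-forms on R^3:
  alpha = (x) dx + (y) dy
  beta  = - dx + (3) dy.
alpha ∧ beta = (3*x + y) dx ∧ dy

Distribute the wedge, using dx_i ∧ dx_j = -dx_j ∧ dx_i and dx_i ∧ dx_i = 0. For each pair (i, j) with i < j, the coefficient of dx_i ∧ dx_j in alpha ∧ beta is (alpha_i * beta_j - alpha_j * beta_i). Collecting: alpha ∧ beta = (3*x + y) dx ∧ dy.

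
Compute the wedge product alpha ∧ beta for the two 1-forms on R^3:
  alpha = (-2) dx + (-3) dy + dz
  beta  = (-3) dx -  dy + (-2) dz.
alpha ∧ beta = (-7) dx ∧ dy + (7) dx ∧ dz + (7) dy ∧ dz

Distribute the wedge, using dx_i ∧ dx_j = -dx_j ∧ dx_i and dx_i ∧ dx_i = 0. For each pair (i, j) with i < j, the coefficient of dx_i ∧ dx_j in alpha ∧ beta is (alpha_i * beta_j - alpha_j * beta_i). Collecting: alpha ∧ beta = (-7) dx ∧ dy + (7) dx ∧ dz + (7) dy ∧ dz.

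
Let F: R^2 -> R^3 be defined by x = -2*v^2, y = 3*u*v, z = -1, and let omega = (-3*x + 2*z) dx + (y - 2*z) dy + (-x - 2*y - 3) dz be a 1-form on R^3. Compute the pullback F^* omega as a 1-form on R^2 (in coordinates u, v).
F^* omega = (3*v*(3*u*v + 2)) du + (9*u^2*v + 6*u - 24*v^3 + 8*v) dv

Using F^*(f dg) = (f ∘ F) d(g ∘ F), substitute each coordinate x_i by F_i(u, v) in f_i, and replace dx_i by d F_i = (∂F_i/∂u) du + (∂F_i/∂v) dv.
  For the x component: f_1(F) = 6*v^2 - 2; d F_1 = (0) du + (-4*v) dv
  For the y component: f_2(F) = 3*u*v + 2; d F_2 = (3*v) du + (3*u) dv
  For the z component: f_3(F) = -6*u*v + 2*v^2 - 3; d F_3 = (0) du + (0) dv
Combining and collecting du, dv coefficients:
  coeff of du: 3*v*(3*u*v + 2)
  coeff of dv: 9*u^2*v + 6*u - 24*v^3 + 8*v
F^* omega = (3*v*(3*u*v + 2)) du + (9*u^2*v + 6*u - 24*v^3 + 8*v) dv.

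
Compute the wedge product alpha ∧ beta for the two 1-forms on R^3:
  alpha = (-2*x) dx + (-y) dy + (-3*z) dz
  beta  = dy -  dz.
alpha ∧ beta = (-2*x) dx ∧ dy + (2*x) dx ∧ dz + (y + 3*z) dy ∧ dz

Distribute the wedge, using dx_i ∧ dx_j = -dx_j ∧ dx_i and dx_i ∧ dx_i = 0. For each pair (i, j) with i < j, the coefficient of dx_i ∧ dx_j in alpha ∧ beta is (alpha_i * beta_j - alpha_j * beta_i). Collecting: alpha ∧ beta = (-2*x) dx ∧ dy + (2*x) dx ∧ dz + (y + 3*z) dy ∧ dz.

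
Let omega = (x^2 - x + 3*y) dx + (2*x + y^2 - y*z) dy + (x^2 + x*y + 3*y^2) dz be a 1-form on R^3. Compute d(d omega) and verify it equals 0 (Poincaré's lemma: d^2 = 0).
d(d omega) = 0

Step 1: d omega = sum_{i<j} (∂f_j/∂x_i - ∂f_i/∂x_j) dx_i ∧ dx_j:
  coeff of dx ∧ dy: -1
  coeff of dx ∧ dz: 2*x + y
  coeff of dy ∧ dz: x + 7*y
Step 2: Apply d again to each 2-form coefficient. The only possible 3-form in R^3 is dx ∧ dy ∧ dz, with coefficient
  ∂(coeff of dy∧dz)/∂x - ∂(coeff of dx∧dz)/∂y + ∂(coeff of dx∧dy)/∂z
  = ∂/∂x (x + 7*y) - ∂/∂y (2*x + y) + ∂/∂z (-1).
Each of these terms simplifies to sums of mixed partials that cancel in pairs. The result is 0 (by equality of mixed partials for smooth functions — Schwarz / Clairaut).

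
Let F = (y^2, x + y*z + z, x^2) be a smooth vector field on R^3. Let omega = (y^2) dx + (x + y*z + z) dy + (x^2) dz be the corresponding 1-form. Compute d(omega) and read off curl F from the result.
d(omega) = (-y - 1) dy ∧ dz + (-2*x) dz ∧ dx + (1 - 2*y) dx ∧ dy; curl F = (-y - 1, -2*x, 1 - 2*y)

d omega = sum_{i<j} (∂f_j/∂x_i - ∂f_i/∂x_j) dx_i ∧ dx_j. Under the identification (dy ∧ dz, dz ∧ dx, dx ∧ dy) ↔ (e_x, e_y, e_z), the coefficients are exactly the components of curl F. Compute:
  ∂R/∂y - ∂Q/∂z = (0) - (y + 1) = -y - 1
  ∂P/∂z - ∂R/∂x = (0) - (2*x) = -2*x
  ∂Q/∂x - ∂P/∂y = (1) - (2*y) = 1 - 2*y.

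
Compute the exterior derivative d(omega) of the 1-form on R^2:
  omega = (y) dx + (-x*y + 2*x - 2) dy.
d(omega) = (1 - y) dx ∧ dy

For a 1-form omega = sum_i f_i dx_i, the exterior derivative is
  d(omega) = sum_{i < j} (∂f_j/∂x_i - ∂f_i/∂x_j) dx_i ∧ dx_j.
  coefficient of dx ∧ dy: ∂f_2/∂x - ∂f_1/∂y = ∂(-x*y + 2*x - 2)/∂x - ∂(y)/∂y = 1 - y
Assembling: d(omega) = (1 - y) dx ∧ dy.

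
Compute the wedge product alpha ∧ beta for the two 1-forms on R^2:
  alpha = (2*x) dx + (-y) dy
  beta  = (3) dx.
alpha ∧ beta = (3*y) dx ∧ dy

Distribute the wedge, using dx_i ∧ dx_j = -dx_j ∧ dx_i and dx_i ∧ dx_i = 0. For each pair (i, j) with i < j, the coefficient of dx_i ∧ dx_j in alpha ∧ beta is (alpha_i * beta_j - alpha_j * beta_i). Collecting: alpha ∧ beta = (3*y) dx ∧ dy.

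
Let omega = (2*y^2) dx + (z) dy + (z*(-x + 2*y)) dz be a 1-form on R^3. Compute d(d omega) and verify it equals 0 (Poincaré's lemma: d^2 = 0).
d(d omega) = 0

Step 1: d omega = sum_{i<j} (∂f_j/∂x_i - ∂f_i/∂x_j) dx_i ∧ dx_j:
  coeff of dx ∧ dy: -4*y
  coeff of dx ∧ dz: -z
  coeff of dy ∧ dz: 2*z - 1
Step 2: Apply d again to each 2-form coefficient. The only possible 3-form in R^3 is dx ∧ dy ∧ dz, with coefficient
  ∂(coeff of dy∧dz)/∂x - ∂(coeff of dx∧dz)/∂y + ∂(coeff of dx∧dy)/∂z
  = ∂/∂x (2*z - 1) - ∂/∂y (-z) + ∂/∂z (-4*y).
Each of these terms simplifies to sums of mixed partials that cancel in pairs. The result is 0 (by equality of mixed partials for smooth functions — Schwarz / Clairaut).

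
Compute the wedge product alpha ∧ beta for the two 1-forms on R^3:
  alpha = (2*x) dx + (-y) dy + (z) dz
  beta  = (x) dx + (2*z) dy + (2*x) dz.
alpha ∧ beta = (x*(y + 4*z)) dx ∧ dy + (x*(4*x - z)) dx ∧ dz + (-2*x*y - 2*z^2) dy ∧ dz

Distribute the wedge, using dx_i ∧ dx_j = -dx_j ∧ dx_i and dx_i ∧ dx_i = 0. For each pair (i, j) with i < j, the coefficient of dx_i ∧ dx_j in alpha ∧ beta is (alpha_i * beta_j - alpha_j * beta_i). Collecting: alpha ∧ beta = (x*(y + 4*z)) dx ∧ dy + (x*(4*x - z)) dx ∧ dz + (-2*x*y - 2*z^2) dy ∧ dz.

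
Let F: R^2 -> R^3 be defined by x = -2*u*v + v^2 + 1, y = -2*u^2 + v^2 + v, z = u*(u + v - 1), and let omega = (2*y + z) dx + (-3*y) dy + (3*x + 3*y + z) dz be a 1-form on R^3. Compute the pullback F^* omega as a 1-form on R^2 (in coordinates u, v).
F^* omega = (-34*u^3 - 9*u^2*v + 3*u^2 + 17*u*v^2 + 24*u*v + 7*u + 2*v^3 - 7*v^2 - 3) du + (u^3 - u^2*v + 7*u^2 + 4*u*v^2 - 3*u*v + 3*u - 2*v^3 - 5*v^2 - 3*v) dv

Using F^*(f dg) = (f ∘ F) d(g ∘ F), substitute each coordinate x_i by F_i(u, v) in f_i, and replace dx_i by d F_i = (∂F_i/∂u) du + (∂F_i/∂v) dv.
  For the x component: f_1(F) = -3*u^2 + u*v - u + 2*v^2 + 2*v; d F_1 = (-2*v) du + (-2*u + 2*v) dv
  For the y component: f_2(F) = 6*u^2 - 3*v^2 - 3*v; d F_2 = (-4*u) du + (2*v + 1) dv
  For the z component: f_3(F) = -5*u^2 - 5*u*v - u + 6*v^2 + 3*v + 3; d F_3 = (2*u + v - 1) du + (u) dv
Combining and collecting du, dv coefficients:
  coeff of du: -34*u^3 - 9*u^2*v + 3*u^2 + 17*u*v^2 + 24*u*v + 7*u + 2*v^3 - 7*v^2 - 3
  coeff of dv: u^3 - u^2*v + 7*u^2 + 4*u*v^2 - 3*u*v + 3*u - 2*v^3 - 5*v^2 - 3*v
F^* omega = (-34*u^3 - 9*u^2*v + 3*u^2 + 17*u*v^2 + 24*u*v + 7*u + 2*v^3 - 7*v^2 - 3) du + (u^3 - u^2*v + 7*u^2 + 4*u*v^2 - 3*u*v + 3*u - 2*v^3 - 5*v^2 - 3*v) dv.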